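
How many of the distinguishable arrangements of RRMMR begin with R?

Fix R in the first position and arrange the remaining 4 letters.
Those 4 letters have M appearing twice and R appearing twice, giving (4)!/(2!·2!) = 6.

6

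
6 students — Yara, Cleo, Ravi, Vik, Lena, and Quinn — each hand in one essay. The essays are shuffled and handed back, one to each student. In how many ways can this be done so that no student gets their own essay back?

265

This is the derangement count D_6: permutations of 6 items with no fixed point.
By inclusion–exclusion this is Σ_{j=0}^{6} (−1)^j C(6,j)·(6−j)!.
Computing: 720 − 720 + 360 − 120 + 30 − 6 + 1 = 265.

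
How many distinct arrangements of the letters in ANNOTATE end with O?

630

With the last slot taken by O, it remains to arrange the other 7 letters (ANNTATE).
Those 7 letters have A appearing twice, N appearing twice, and T appearing twice, giving (7)!/(2!·2!·2!) = 630.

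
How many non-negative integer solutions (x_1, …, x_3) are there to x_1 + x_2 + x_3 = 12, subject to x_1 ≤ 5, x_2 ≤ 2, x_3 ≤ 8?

Without the upper bounds there are C(14,2) = 91 ways to split 12 among 3 variables.
Subtract solutions that violate a single cap (substitute x_i' = x_i − (cap_i+1)): x_1 ≥ 6 gives C(8,2) = 28; x_2 ≥ 3 gives C(11,2) = 55; x_3 ≥ 9 gives C(5,2) = 10. Together 93.
Add back pairs where two caps are both exceeded: 10 + 0 + 1 = 11.
By inclusion–exclusion the count is 91 − 93 + 11 = 9.

9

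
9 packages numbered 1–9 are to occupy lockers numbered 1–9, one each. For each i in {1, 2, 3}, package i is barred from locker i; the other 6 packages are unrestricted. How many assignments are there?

256320

Let Aᵢ (for i ∈ {1, 2, 3}) be the placements that put package i in its forbidden locker. Any j of these fix j positions, leaving (9−j)! ways to fill the rest, and there are C(3,j) ways to pick which j.
By inclusion–exclusion, the number of valid placements is Σ_{j=0}^{3} (−1)^j C(3,j)·(9−j)!.
Computing: 362880 − 120960 + 15120 − 720 = 256320.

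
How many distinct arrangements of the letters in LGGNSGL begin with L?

120

Fix L in the first position and arrange the remaining 6 letters.
Those 6 letters have G appearing 3 times, giving (6)!/(3!) = 120.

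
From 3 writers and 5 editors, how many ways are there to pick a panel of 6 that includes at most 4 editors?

25

Split by how many editors are chosen (0 through 4).
Sum: C(5,0)·C(3,6) + C(5,1)·C(3,5) + C(5,2)·C(3,4) + C(5,3)·C(3,3) + C(5,4)·C(3,2) = 0 + 0 + 0 + 10 + 15 = 25.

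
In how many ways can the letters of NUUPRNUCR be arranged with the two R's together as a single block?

3360

Treat the 2 copies of R as a single block. The multiset to arrange is then {RR, C, N, N, P, U, U, U}, 8 items in all.
That gives (8)!/(3!·2!) = 3360 arrangements.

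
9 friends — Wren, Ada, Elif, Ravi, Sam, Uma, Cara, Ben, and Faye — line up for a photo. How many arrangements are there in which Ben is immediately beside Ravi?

Place the 7 others and the Ben-Ravi pair as 8 objects in a line; the pair has 2 internal arrangements.
That gives 2 × 8! = 2 × 40320 = 80640.

80640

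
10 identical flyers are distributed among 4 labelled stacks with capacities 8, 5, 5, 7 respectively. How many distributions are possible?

202

Without the upper bounds there are C(13,3) = 286 ways to split 10 among 4 stacks.
Subtract solutions that violate a single cap (substitute x_i' = x_i − (cap_i+1)): x_1 ≥ 9 gives C(4,3) = 4; x_2 ≥ 6 gives C(7,3) = 35; x_3 ≥ 6 gives C(7,3) = 35; x_4 ≥ 8 gives C(5,3) = 10. Together 84.
No two caps can be exceeded simultaneously, so the pair terms are all 0.
By inclusion–exclusion the count is 286 − 84 + 0 = 202.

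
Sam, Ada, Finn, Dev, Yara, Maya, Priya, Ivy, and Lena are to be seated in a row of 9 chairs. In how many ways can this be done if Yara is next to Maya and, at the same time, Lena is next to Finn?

Treat {Yara,Maya} as one block (2 orders) and {Lena,Finn} as another (2 orders).
That leaves 7 units to arrange: 2 × 2 × 7! = 4 × 5040 = 20160.

20160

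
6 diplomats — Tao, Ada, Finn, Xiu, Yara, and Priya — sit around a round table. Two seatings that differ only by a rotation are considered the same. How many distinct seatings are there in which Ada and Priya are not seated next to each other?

Without the restriction there are (5)! = 120 seatings.
Those with Ada next to Priya: fuse the pair into one unit and seat 5 units around a circle — 2·(4)! = 48.
Subtracting, 120 − 48 = 72.

72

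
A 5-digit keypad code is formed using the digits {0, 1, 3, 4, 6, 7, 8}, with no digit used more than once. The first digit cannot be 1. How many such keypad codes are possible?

The first digit has 7−1 = 6 choices (anything except 1).
The remaining 4 digits are filled from the other 6 symbols without repetition: 6 × 5 × 4 × 3 = 360.
Total: 6 × 360 = 2160.

2160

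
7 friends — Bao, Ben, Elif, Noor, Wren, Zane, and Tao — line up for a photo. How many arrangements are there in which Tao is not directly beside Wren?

3600

Of the 7! = 5040 arrangements, those with Tao and Wren adjacent number 2 × 6! = 1440 (treat the pair as a block with 2 internal orders).
So 5040 − 1440 = 3600 arrangements keep them apart.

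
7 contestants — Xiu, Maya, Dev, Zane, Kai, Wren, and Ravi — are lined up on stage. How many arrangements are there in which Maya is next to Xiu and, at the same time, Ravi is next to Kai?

480

Treat {Maya,Xiu} as one block (2 orders) and {Ravi,Kai} as another (2 orders).
That leaves 5 units to arrange: 2 × 2 × 5! = 4 × 120 = 480.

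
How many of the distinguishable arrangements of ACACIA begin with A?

With the first slot taken by A, it remains to arrange the other 5 letters (CACIA).
Those 5 letters have A appearing twice and C appearing twice, giving (5)!/(2!·2!) = 30.

30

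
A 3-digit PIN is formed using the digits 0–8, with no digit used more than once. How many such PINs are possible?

504

With no repetition, fill the 3 digits in order: 9 choices, then 8, down to 7.
9 × 8 × 7 = 504.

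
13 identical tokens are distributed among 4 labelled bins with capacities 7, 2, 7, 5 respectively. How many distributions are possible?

97

Without the upper bounds there are C(16,3) = 560 ways to split 13 among 4 bins.
Subtract solutions that violate a single cap (substitute x_i' = x_i − (cap_i+1)): x_1 ≥ 8 gives C(8,3) = 56; x_2 ≥ 3 gives C(13,3) = 286; x_3 ≥ 8 gives C(8,3) = 56; x_4 ≥ 6 gives C(10,3) = 120. Together 518.
Add back pairs where two caps are both exceeded: 10 + 0 + 0 + 10 + 35 + 0 = 55.
By inclusion–exclusion the count is 560 − 518 + 55 = 97.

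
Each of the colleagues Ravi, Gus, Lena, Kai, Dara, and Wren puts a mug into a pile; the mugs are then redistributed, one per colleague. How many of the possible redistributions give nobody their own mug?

265

This is the derangement count D_6: permutations of 6 items with no fixed point.
By inclusion–exclusion this is Σ_{j=0}^{6} (−1)^j C(6,j)·(6−j)!.
Computing: 720 − 720 + 360 − 120 + 30 − 6 + 1 = 265.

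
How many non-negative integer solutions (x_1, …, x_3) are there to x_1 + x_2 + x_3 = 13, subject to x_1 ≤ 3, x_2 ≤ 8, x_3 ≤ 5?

Ignoring the caps, the number of non-negative solutions to x_1+…+x_3 = 13 is C(15,2) = 105.
Subtract solutions that violate a single cap (substitute x_i' = x_i − (cap_i+1)): x_1 ≥ 4 gives C(11,2) = 55; x_2 ≥ 9 gives C(6,2) = 15; x_3 ≥ 6 gives C(9,2) = 36. Together 106.
Add back pairs where two caps are both exceeded: 1 + 10 + 0 = 11.
By inclusion–exclusion the count is 105 − 106 + 11 = 10.

10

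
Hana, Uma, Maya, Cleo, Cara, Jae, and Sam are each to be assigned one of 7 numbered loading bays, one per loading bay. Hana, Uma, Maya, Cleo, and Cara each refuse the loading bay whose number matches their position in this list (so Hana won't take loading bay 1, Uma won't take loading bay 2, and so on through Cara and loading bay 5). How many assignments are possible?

2428

Let Aᵢ (for 1 ≤ i ≤ 5) be the placements that put person i in their forbidden loading bay. Any j of these fix j positions, leaving (7−j)! ways to fill the rest, and there are C(5,j) ways to pick which j.
By inclusion–exclusion, the number of valid placements is Σ_{j=0}^{5} (−1)^j C(5,j)·(7−j)!.
Computing: 5040 − 3600 + 1200 − 240 + 30 − 2 = 2428.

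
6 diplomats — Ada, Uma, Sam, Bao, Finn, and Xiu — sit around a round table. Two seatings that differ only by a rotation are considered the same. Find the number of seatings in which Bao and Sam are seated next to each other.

48

Glue Bao and Sam into a block (2 internal orders). Seating 5 units around a circle gives (4)! arrangements.
So 2 × (4)! = 2 × 24 = 48.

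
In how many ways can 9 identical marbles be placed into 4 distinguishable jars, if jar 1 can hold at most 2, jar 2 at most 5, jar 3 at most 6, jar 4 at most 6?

By stars and bars, unrestricted non-negative solutions to x_1+…+x_4 = 9 number C(9+3,3) = 220.
Subtract solutions that violate a single cap (substitute x_i' = x_i − (cap_i+1)): x_1 ≥ 3 gives C(9,3) = 84; x_2 ≥ 6 gives C(6,3) = 20; x_3 ≥ 7 gives C(5,3) = 10; x_4 ≥ 7 gives C(5,3) = 10. Together 124.
Add back pairs where two caps are both exceeded: 1 + 0 + 0 + 0 + 0 + 0 = 1.
By inclusion–exclusion the count is 220 − 124 + 1 = 97.

97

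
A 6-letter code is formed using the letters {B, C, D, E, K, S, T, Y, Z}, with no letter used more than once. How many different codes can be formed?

60480

With no repetition, fill the 6 letters in order: 9 choices, then 8, down to 4.
9 × 8 × 7 × 6 × 5 × 4 = 60480.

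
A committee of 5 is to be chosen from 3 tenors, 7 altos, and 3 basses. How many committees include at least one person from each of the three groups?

798

Unrestricted: C(13,5) = 1287 ways to pick any 5 of the 13.
Selections missing a whole group: no tenors → C(10,5) = 252; no altos → C(6,5) = 6; no basses → C(10,5) = 252.
Add back selections omitting two groups (i.e. drawn from a single group): C(3,5) + C(7,5) + C(3,5) = 21.
By inclusion–exclusion: 1287 − 510 + 21 = 798.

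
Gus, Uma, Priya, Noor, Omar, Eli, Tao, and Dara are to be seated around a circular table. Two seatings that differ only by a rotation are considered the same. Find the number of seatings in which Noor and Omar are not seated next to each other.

3600

All circular seatings of 8 people number (7)! = 5040.
Seatings with Noor beside Omar: treat them as a block with 2 internal orders, giving 2 × (6)! = 1440.
Subtracting, 5040 − 1440 = 3600.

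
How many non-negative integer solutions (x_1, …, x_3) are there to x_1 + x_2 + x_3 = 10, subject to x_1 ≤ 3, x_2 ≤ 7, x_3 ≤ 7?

26

Without the upper bounds there are C(12,2) = 66 ways to split 10 among 3 variables.
Subtract solutions that violate a single cap (substitute x_i' = x_i − (cap_i+1)): x_1 ≥ 4 gives C(8,2) = 28; x_2 ≥ 8 gives C(4,2) = 6; x_3 ≥ 8 gives C(4,2) = 6. Together 40.
No two caps can be exceeded simultaneously, so the pair terms are all 0.
By inclusion–exclusion the count is 66 − 40 + 0 = 26.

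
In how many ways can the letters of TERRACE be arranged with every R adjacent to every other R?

Treat the 2 copies of R as a single block. The multiset to arrange is then {RR, A, C, E, E, T}, 6 items in all.
That gives (6)!/(2!) = 360 arrangements.

360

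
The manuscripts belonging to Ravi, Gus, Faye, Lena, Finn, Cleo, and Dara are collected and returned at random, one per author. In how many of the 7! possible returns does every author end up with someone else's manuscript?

Let Aᵢ be the assignments in which author i gets their own manuscript. We want the size of the complement of A₁∪…∪A_7.
By inclusion–exclusion this is Σ_{j=0}^{7} (−1)^j C(7,j)·(7−j)!.
Computing: 5040 − 5040 + 2520 − 840 + 210 − 42 + 7 − 1 = 1854.

1854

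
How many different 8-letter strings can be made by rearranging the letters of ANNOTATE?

5040

ANNOTATE has 8 letters with A appearing twice, N appearing twice, and T appearing twice.
The number of distinct arrangements is 8!/(2!·2!·2!) = 40320/8 = 5040.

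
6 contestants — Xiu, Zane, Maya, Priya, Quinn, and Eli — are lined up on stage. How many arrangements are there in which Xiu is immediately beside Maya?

240

Treat {Xiu, Maya} as a single unit. There are 5 units to order, and the pair itself can be ordered 2 ways.
That gives 2 × 5! = 2 × 120 = 240.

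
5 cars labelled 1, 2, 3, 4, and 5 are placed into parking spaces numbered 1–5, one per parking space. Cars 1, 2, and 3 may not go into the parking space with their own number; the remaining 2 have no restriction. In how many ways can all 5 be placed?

64

Let Aᵢ (for i ∈ {1, 2, 3}) be the placements that put car i in its forbidden parking space. Any j of these fix j positions, leaving (5−j)! ways to fill the rest, and there are C(3,j) ways to pick which j.
By inclusion–exclusion, the number of valid placements is Σ_{j=0}^{3} (−1)^j C(3,j)·(5−j)!.
Computing: 120 − 72 + 18 − 2 = 64.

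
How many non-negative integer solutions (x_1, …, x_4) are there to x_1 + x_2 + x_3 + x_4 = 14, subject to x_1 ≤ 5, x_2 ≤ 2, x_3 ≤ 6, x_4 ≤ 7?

Ignoring the caps, the number of non-negative solutions to x_1+…+x_4 = 14 is C(17,3) = 680.
Subtract solutions that violate a single cap (substitute x_i' = x_i − (cap_i+1)): x_1 ≥ 6 gives C(11,3) = 165; x_2 ≥ 3 gives C(14,3) = 364; x_3 ≥ 7 gives C(10,3) = 120; x_4 ≥ 8 gives C(9,3) = 84. Together 733.
Add back pairs where two caps are both exceeded: 56 + 4 + 1 + 35 + 20 + 0 = 116.
By inclusion–exclusion the count is 680 − 733 + 116 = 63.

63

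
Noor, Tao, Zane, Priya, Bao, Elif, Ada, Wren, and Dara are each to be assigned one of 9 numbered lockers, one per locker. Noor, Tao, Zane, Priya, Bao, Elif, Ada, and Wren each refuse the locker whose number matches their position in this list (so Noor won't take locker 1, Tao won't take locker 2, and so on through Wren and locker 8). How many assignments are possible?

148329

Let Aᵢ (for 1 ≤ i ≤ 8) be the placements that put person i in their forbidden locker. Any j of these fix j positions, leaving (9−j)! ways to fill the rest, and there are C(8,j) ways to pick which j.
By inclusion–exclusion, the number of valid placements is Σ_{j=0}^{8} (−1)^j C(8,j)·(9−j)!.
Computing: 362880 − 322560 + 141120 − 40320 + 8400 − 1344 + 168 − 16 + 1 = 148329.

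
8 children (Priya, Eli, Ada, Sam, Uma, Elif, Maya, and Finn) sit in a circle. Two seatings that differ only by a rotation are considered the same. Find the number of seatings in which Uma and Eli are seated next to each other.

1440

Treat {Uma, Eli} as one unit (2 internal orders) and seat the resulting 7 units around the table: (6)! circular arrangements.
So 2 × (6)! = 2 × 720 = 1440.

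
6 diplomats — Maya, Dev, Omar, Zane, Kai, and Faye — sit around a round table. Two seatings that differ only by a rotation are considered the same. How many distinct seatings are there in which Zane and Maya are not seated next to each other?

Without the restriction there are (5)! = 120 seatings.
Seatings with Zane beside Maya: treat them as a block with 2 internal orders, giving 2 × (4)! = 48.
Subtracting, 120 − 48 = 72.

72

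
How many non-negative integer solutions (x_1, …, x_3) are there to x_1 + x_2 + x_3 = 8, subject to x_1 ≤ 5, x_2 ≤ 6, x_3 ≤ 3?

Without the upper bounds there are C(10,2) = 45 ways to split 8 among 3 variables.
Subtract solutions that violate a single cap (substitute x_i' = x_i − (cap_i+1)): x_1 ≥ 6 gives C(4,2) = 6; x_2 ≥ 7 gives C(3,2) = 3; x_3 ≥ 4 gives C(6,2) = 15. Together 24.
No two caps can be exceeded simultaneously, so the pair terms are all 0.
By inclusion–exclusion the count is 45 − 24 + 0 = 21.

21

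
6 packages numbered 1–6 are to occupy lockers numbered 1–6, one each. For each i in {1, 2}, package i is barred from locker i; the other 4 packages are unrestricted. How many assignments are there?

Let Aᵢ (for i ∈ {1, 2}) be the placements that put package i in its forbidden locker. Any j of these fix j positions, leaving (6−j)! ways to fill the rest, and there are C(2,j) ways to pick which j.
By inclusion–exclusion, the number of valid placements is Σ_{j=0}^{2} (−1)^j C(2,j)·(6−j)!.
Computing: 720 − 240 + 24 = 504.

504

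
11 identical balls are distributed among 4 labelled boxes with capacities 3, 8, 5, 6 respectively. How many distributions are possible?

By stars and bars, unrestricted non-negative solutions to x_1+…+x_4 = 11 number C(11+3,3) = 364.
Subtract solutions that violate a single cap (substitute x_i' = x_i − (cap_i+1)): x_1 ≥ 4 gives C(10,3) = 120; x_2 ≥ 9 gives C(5,3) = 10; x_3 ≥ 6 gives C(8,3) = 56; x_4 ≥ 7 gives C(7,3) = 35. Together 221.
Add back pairs where two caps are both exceeded: 0 + 4 + 1 + 0 + 0 + 0 = 5.
By inclusion–exclusion the count is 364 − 221 + 5 = 148.

148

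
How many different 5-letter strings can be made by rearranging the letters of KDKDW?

30

KDKDW has 5 letters with D appearing twice and K appearing twice.
So there are 5! / (2!·2!) = 30 distinguishable arrangements.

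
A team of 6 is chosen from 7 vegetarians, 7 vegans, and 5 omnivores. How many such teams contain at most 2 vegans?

16863

Split by how many vegans are chosen (0 through 2).
Sum: C(7,0)·C(12,6) + C(7,1)·C(12,5) + C(7,2)·C(12,4) = 924 + 5544 + 10395 = 16863.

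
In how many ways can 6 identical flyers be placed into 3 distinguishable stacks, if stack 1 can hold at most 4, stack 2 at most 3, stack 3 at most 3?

Ignoring the caps, the number of non-negative solutions to x_1+…+x_3 = 6 is C(8,2) = 28.
Subtract solutions that violate a single cap (substitute x_i' = x_i − (cap_i+1)): x_1 ≥ 5 gives C(3,2) = 3; x_2 ≥ 4 gives C(4,2) = 6; x_3 ≥ 4 gives C(4,2) = 6. Together 15.
No two caps can be exceeded simultaneously, so the pair terms are all 0.
By inclusion–exclusion the count is 28 − 15 + 0 = 13.

13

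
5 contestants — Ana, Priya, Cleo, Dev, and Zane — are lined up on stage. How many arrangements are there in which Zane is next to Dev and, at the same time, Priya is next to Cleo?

24

Treat {Zane,Dev} as one block (2 orders) and {Priya,Cleo} as another (2 orders).
That leaves 3 units to arrange: 2 × 2 × 3! = 4 × 6 = 24.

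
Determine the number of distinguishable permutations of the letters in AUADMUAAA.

1512

Letter multiplicities in AUADMUAAA: A×5, D×1, M×1, U×2.
So there are 9! / (5!·2!) = 1512 distinguishable arrangements.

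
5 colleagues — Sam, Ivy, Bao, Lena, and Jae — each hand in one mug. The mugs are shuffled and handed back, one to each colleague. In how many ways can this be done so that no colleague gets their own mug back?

44

Count assignments avoiding every fixed point. For any j of the 5 colleagues fixed to their own mug, the other 5−j can be arranged in (5−j)! ways.
By inclusion–exclusion this is Σ_{j=0}^{5} (−1)^j C(5,j)·(5−j)!.
Computing: 120 − 120 + 60 − 20 + 5 − 1 = 44.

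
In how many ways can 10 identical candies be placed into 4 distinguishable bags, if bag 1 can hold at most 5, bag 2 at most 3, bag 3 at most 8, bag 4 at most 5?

By stars and bars, unrestricted non-negative solutions to x_1+…+x_4 = 10 number C(10+3,3) = 286.
Subtract solutions that violate a single cap (substitute x_i' = x_i − (cap_i+1)): x_1 ≥ 6 gives C(7,3) = 35; x_2 ≥ 4 gives C(9,3) = 84; x_3 ≥ 9 gives C(4,3) = 4; x_4 ≥ 6 gives C(7,3) = 35. Together 158.
Add back pairs where two caps are both exceeded: 1 + 0 + 0 + 0 + 1 + 0 = 2.
By inclusion–exclusion the count is 286 − 158 + 2 = 130.

130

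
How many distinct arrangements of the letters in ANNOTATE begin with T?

1260

With the first slot taken by T, it remains to arrange the other 7 letters (ANNOATE).
Those 7 letters have A appearing twice and N appearing twice, giving (7)!/(2!·2!) = 1260.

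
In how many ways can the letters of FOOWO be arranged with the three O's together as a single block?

6

Treat the 3 copies of O as a single block. The multiset to arrange is then {OOO, F, W}, 3 items in all.
All 3 items are distinct, so there are (3)! = 6 arrangements.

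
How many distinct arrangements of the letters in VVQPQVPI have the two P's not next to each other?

1260

There are 8!/(3!·2!·2!) = 1680 arrangements of VVQPQVPI in total.
Arrangements with the P's together: treat PP as one letter, giving (7)!/(3!·2!) = 420.
Subtracting, 1680 − 420 = 1260 arrangements keep the P's apart.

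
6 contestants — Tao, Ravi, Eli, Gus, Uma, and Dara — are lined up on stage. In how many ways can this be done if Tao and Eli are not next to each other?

There are 6! = 720 arrangements in all. If Tao and Eli are adjacent, merging them into one block gives 2·(5)! = 240 arrangements.
So 720 − 240 = 480 arrangements keep them apart.

480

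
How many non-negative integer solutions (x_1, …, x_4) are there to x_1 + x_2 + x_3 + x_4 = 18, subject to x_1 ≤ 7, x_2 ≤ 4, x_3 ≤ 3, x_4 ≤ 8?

By stars and bars, unrestricted non-negative solutions to x_1+…+x_4 = 18 number C(18+3,3) = 1330.
Subtract solutions that violate a single cap (substitute x_i' = x_i − (cap_i+1)): x_1 ≥ 8 gives C(13,3) = 286; x_2 ≥ 5 gives C(16,3) = 560; x_3 ≥ 4 gives C(17,3) = 680; x_4 ≥ 9 gives C(12,3) = 220. Together 1746.
Add back pairs where two caps are both exceeded: 56 + 84 + 4 + 220 + 35 + 56 = 455.
Subtract triples: 4 + 0 + 0 + 1 = 5.
By inclusion–exclusion the count is 1330 − 1746 + 455 − 5 = 34.

34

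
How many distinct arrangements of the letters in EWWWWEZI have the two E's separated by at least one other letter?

There are 8!/(4!·2!) = 840 arrangements of EWWWWEZI in total.
Arrangements with the E's together: treat EE as one letter, giving (7)!/(4!) = 210.
Subtracting, 840 − 210 = 630 arrangements keep the E's apart.

630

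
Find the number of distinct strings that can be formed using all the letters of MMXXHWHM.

MMXXHWHM has 8 letters with H appearing twice, M appearing 3 times, and X appearing twice.
Dividing 8! = 40320 by 3!·2!·2! = 24 for the repeated letters gives 1680.

1680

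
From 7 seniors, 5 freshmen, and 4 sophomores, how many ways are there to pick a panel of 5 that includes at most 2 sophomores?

Split by how many sophomores are chosen (0 through 2).
Sum: C(4,0)·C(12,5) + C(4,1)·C(12,4) + C(4,2)·C(12,3) = 792 + 1980 + 1320 = 4092.

4092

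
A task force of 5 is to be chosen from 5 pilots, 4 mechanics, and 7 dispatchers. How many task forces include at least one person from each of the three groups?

With no constraint there are C(16,5) = 4368 possible selections.
Selections missing a whole group: no pilots → C(11,5) = 462; no mechanics → C(12,5) = 792; no dispatchers → C(9,5) = 126.
Add back selections omitting two groups (i.e. drawn from a single group): C(5,5) + C(4,5) + C(7,5) = 22.
By inclusion–exclusion: 4368 − 1380 + 22 = 3010.

3010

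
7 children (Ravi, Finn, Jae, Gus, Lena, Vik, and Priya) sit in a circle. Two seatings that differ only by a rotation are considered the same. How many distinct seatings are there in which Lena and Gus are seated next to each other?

240

Glue Lena and Gus into a block (2 internal orders). Seating 6 units around a circle gives (5)! arrangements.
So 2 × (5)! = 2 × 120 = 240.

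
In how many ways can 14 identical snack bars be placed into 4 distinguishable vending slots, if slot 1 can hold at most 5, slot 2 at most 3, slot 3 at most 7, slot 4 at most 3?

33

By stars and bars, unrestricted non-negative solutions to x_1+…+x_4 = 14 number C(14+3,3) = 680.
Subtract solutions that violate a single cap (substitute x_i' = x_i − (cap_i+1)): x_1 ≥ 6 gives C(11,3) = 165; x_2 ≥ 4 gives C(13,3) = 286; x_3 ≥ 8 gives C(9,3) = 84; x_4 ≥ 4 gives C(13,3) = 286. Together 821.
Add back pairs where two caps are both exceeded: 35 + 1 + 35 + 10 + 84 + 10 = 175.
Subtract triples: 0 + 1 + 0 + 0 = 1.
By inclusion–exclusion the count is 680 − 821 + 175 − 1 = 33.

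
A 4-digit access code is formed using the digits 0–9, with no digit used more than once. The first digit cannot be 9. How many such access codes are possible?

4536

The first digit has 10−1 = 9 choices (anything except 9).
The remaining 3 digits are filled from the other 9 symbols without repetition: 9 × 8 × 7 = 504.
Total: 9 × 504 = 4536.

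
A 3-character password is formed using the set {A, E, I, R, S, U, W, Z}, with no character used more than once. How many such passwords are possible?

This is a permutation of 3 out of 8: P(8,3) = 8!/5!.
8 × 7 × 6 = 336.

336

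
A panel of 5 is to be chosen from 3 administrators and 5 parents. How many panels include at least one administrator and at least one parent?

55

Unrestricted: C(8,5) = 56 ways to pick any 5 of the 8.
Subtract selections that omit an entire group: no administrators → C(5,5) = 1; no parents → C(3,5) = 0.
Both groups omitted at once is impossible, so 56 − 1 = 55.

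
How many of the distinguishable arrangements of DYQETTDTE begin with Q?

1680

With the first slot taken by Q, it remains to arrange the other 8 letters (DYETTDTE).
Those 8 letters have D appearing twice, E appearing twice, and T appearing 3 times, giving (8)!/(3!·2!·2!) = 1680.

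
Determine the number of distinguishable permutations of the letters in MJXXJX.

60

The 6 letters of MJXXJX have repeats: J appearing twice and X appearing 3 times.
The number of distinct arrangements is 6!/(3!·2!) = 720/12 = 60.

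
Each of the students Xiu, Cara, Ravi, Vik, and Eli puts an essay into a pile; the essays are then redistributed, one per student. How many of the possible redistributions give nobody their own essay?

Count assignments avoiding every fixed point. For any j of the 5 students fixed to their own essay, the other 5−j can be arranged in (5−j)! ways.
By inclusion–exclusion this is Σ_{j=0}^{5} (−1)^j C(5,j)·(5−j)!.
Computing: 120 − 120 + 60 − 20 + 5 − 1 = 44.

44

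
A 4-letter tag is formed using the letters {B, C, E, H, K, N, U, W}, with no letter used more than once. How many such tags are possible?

With no repetition, fill the 4 letters in order: 8 choices, then 7, down to 5.
8 × 7 × 6 × 5 = 1680.

1680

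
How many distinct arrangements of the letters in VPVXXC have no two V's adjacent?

Total arrangements of VPVXXC: 6!/(2!·2!) = 180.
Arrangements with the V's together: treat VV as one letter, giving (5)!/(2!) = 60.
Subtracting, 180 − 60 = 120 arrangements keep the V's apart.

120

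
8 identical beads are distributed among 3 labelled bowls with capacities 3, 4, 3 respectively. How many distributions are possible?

By stars and bars, unrestricted non-negative solutions to x_1+…+x_3 = 8 number C(8+2,2) = 45.
Subtract solutions that violate a single cap (substitute x_i' = x_i − (cap_i+1)): x_1 ≥ 4 gives C(6,2) = 15; x_2 ≥ 5 gives C(5,2) = 10; x_3 ≥ 4 gives C(6,2) = 15. Together 40.
Add back pairs where two caps are both exceeded: 0 + 1 + 0 = 1.
By inclusion–exclusion the count is 45 − 40 + 1 = 6.

6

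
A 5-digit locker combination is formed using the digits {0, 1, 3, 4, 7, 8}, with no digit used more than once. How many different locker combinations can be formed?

With no repetition, fill the 5 digits in order: 6 choices, then 5, down to 2.
6 × 5 × 4 × 3 × 2 = 720.

720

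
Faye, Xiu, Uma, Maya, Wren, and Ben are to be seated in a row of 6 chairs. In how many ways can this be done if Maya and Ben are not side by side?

480

Of the 6! = 720 arrangements, those with Maya and Ben adjacent number 2 × 5! = 240 (treat the pair as a block with 2 internal orders).
So 720 − 240 = 480 arrangements keep them apart.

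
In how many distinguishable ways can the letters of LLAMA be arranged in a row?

30

The 5 letters of LLAMA have repeats: A appearing twice and L appearing twice.
The number of distinct arrangements is 5!/(2!·2!) = 120/4 = 30.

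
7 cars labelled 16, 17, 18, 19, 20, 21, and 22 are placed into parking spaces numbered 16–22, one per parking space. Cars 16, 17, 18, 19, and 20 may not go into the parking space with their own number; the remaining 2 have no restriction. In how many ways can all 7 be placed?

2428

Let Aᵢ (for 16 ≤ i ≤ 20) be the placements that put car i in its forbidden parking space. Any j of these fix j positions, leaving (7−j)! ways to fill the rest, and there are C(5,j) ways to pick which j.
By inclusion–exclusion, the number of valid placements is Σ_{j=0}^{5} (−1)^j C(5,j)·(7−j)!.
Computing: 5040 − 3600 + 1200 − 240 + 30 − 2 = 2428.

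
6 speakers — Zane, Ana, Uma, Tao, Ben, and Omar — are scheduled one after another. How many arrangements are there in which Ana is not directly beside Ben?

480

Of the 6! = 720 arrangements, those with Ana and Ben adjacent number 2 × 5! = 240 (treat the pair as a block with 2 internal orders).
Complementary counting: 720 − 240 = 480.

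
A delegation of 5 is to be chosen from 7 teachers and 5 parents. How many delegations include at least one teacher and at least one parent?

770

Total 5-person selections from all 12: C(12,5) = 792.
Selections missing a whole group: no teachers → C(5,5) = 1; no parents → C(7,5) = 21.
Both groups omitted at once is impossible, so 792 − 22 = 770.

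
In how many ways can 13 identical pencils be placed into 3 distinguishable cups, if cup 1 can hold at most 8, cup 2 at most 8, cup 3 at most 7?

By stars and bars, unrestricted non-negative solutions to x_1+…+x_3 = 13 number C(13+2,2) = 105.
Subtract solutions that violate a single cap (substitute x_i' = x_i − (cap_i+1)): x_1 ≥ 9 gives C(6,2) = 15; x_2 ≥ 9 gives C(6,2) = 15; x_3 ≥ 8 gives C(7,2) = 21. Together 51.
No two caps can be exceeded simultaneously, so the pair terms are all 0.
By inclusion–exclusion the count is 105 − 51 + 0 = 54.

54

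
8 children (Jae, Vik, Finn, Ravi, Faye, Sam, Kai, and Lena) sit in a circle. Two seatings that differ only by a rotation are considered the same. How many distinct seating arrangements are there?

5040

Seat Jae anywhere (absorbing the rotational symmetry), then permute the other 7: (7)! = 5040.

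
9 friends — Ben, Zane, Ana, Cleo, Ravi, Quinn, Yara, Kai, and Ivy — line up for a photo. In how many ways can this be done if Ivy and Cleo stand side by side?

80640

Treat {Ivy, Cleo} as a single unit. There are 8 units to order, and the pair itself can be ordered 2 ways.
That gives 2 × 8! = 2 × 40320 = 80640.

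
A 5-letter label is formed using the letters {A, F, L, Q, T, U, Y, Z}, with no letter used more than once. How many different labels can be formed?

6720

With no repetition, fill the 5 letters in order: 8 choices, then 7, down to 4.
That product is 8 × 7 × 6 × 5 × 4 = 6720.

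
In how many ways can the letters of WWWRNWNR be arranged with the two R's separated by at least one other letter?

Total arrangements of WWWRNWNR: 8!/(4!·2!·2!) = 420.
Arrangements with the R's together: treat RR as one letter, giving (7)!/(4!·2!) = 105.
Subtracting, 420 − 105 = 315 arrangements keep the R's apart.

315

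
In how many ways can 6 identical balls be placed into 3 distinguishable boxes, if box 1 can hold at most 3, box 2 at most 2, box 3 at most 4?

9

Without the upper bounds there are C(8,2) = 28 ways to split 6 among 3 boxes.
Subtract solutions that violate a single cap (substitute x_i' = x_i − (cap_i+1)): x_1 ≥ 4 gives C(4,2) = 6; x_2 ≥ 3 gives C(5,2) = 10; x_3 ≥ 5 gives C(3,2) = 3. Together 19.
No two caps can be exceeded simultaneously, so the pair terms are all 0.
By inclusion–exclusion the count is 28 − 19 + 0 = 9.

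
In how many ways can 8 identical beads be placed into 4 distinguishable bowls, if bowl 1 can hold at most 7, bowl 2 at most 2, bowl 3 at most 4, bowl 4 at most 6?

85

By stars and bars, unrestricted non-negative solutions to x_1+…+x_4 = 8 number C(8+3,3) = 165.
Subtract solutions that violate a single cap (substitute x_i' = x_i − (cap_i+1)): x_1 ≥ 8 gives C(3,3) = 1; x_2 ≥ 3 gives C(8,3) = 56; x_3 ≥ 5 gives C(6,3) = 20; x_4 ≥ 7 gives C(4,3) = 4. Together 81.
Add back pairs where two caps are both exceeded: 0 + 0 + 0 + 1 + 0 + 0 = 1.
By inclusion–exclusion the count is 165 − 81 + 1 = 85.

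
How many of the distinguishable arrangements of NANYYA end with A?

30

With the last slot taken by A, it remains to arrange the other 5 letters (NNYYA).
Those 5 letters have N appearing twice and Y appearing twice, giving (5)!/(2!·2!) = 30.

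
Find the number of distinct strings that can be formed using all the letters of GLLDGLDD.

560

Letter multiplicities in GLLDGLDD: D×3, G×2, L×3.
The number of distinct arrangements is 8!/(3!·3!·2!) = 40320/72 = 560.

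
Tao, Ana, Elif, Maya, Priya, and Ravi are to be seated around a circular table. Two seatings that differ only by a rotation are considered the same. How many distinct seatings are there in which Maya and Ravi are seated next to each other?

48

Glue Maya and Ravi into a block (2 internal orders). Seating 5 units around a circle gives (4)! arrangements.
So 2 × (4)! = 2 × 24 = 48.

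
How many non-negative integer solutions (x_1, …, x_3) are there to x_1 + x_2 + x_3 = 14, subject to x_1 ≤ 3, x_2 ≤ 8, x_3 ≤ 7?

14

Without the upper bounds there are C(16,2) = 120 ways to split 14 among 3 variables.
Subtract solutions that violate a single cap (substitute x_i' = x_i − (cap_i+1)): x_1 ≥ 4 gives C(12,2) = 66; x_2 ≥ 9 gives C(7,2) = 21; x_3 ≥ 8 gives C(8,2) = 28. Together 115.
Add back pairs where two caps are both exceeded: 3 + 6 + 0 = 9.
By inclusion–exclusion the count is 120 − 115 + 9 = 14.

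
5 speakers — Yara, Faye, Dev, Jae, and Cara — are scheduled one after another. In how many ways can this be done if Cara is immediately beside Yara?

48

Glue Cara and Yara into one block (2 internal orders), leaving 4 units to arrange in a row.
That gives 2 × 4! = 2 × 24 = 48.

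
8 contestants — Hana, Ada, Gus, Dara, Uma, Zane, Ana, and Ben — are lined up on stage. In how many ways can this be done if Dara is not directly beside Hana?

30240

Of the 8! = 40320 arrangements, those with Dara and Hana adjacent number 2 × 7! = 10080 (treat the pair as a block with 2 internal orders).
Complementary counting: 40320 − 10080 = 30240.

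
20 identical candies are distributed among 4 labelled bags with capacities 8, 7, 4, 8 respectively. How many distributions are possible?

Ignoring the caps, the number of non-negative solutions to x_1+…+x_4 = 20 is C(23,3) = 1771.
Subtract solutions that violate a single cap (substitute x_i' = x_i − (cap_i+1)): x_1 ≥ 9 gives C(14,3) = 364; x_2 ≥ 8 gives C(15,3) = 455; x_3 ≥ 5 gives C(18,3) = 816; x_4 ≥ 9 gives C(14,3) = 364. Together 1999.
Add back pairs where two caps are both exceeded: 20 + 84 + 10 + 120 + 20 + 84 = 338.
By inclusion–exclusion the count is 1771 − 1999 + 338 = 110.

110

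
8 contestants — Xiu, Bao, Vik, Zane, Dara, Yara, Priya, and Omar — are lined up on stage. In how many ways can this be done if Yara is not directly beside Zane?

30240

There are 8! = 40320 arrangements in all. If Yara and Zane are adjacent, merging them into one block gives 2·(7)! = 10080 arrangements.
Complementary counting: 40320 − 10080 = 30240.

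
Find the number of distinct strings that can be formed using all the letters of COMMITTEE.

45360

COMMITTEE has 9 letters with E appearing twice, M appearing twice, and T appearing twice.
Dividing 9! = 362880 by 2!·2!·2! = 8 for the repeated letters gives 45360.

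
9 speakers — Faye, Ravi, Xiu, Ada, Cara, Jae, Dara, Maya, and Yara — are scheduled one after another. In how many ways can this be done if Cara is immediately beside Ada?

Glue Cara and Ada into one block (2 internal orders), leaving 8 units to arrange in a row.
So the count is 2·(8)! = 80640.

80640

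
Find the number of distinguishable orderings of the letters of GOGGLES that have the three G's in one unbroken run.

Treat the 3 copies of G as a single block. The multiset to arrange is then {GGG, E, L, O, S}, 5 items in all.
All 5 items are distinct, so there are (5)! = 120 arrangements.

120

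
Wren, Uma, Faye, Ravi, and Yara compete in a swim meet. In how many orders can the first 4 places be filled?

This is an ordered selection of 4 from 5: P(5,4).
That gives 5 × 4 × 3 × 2 = 120.

120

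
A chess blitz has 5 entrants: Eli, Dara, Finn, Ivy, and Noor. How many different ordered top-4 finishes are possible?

120

There are 5 choices for 1st place, 4 for 2nd, and so on down to 2 for position 4.
That gives 5 × 4 × 3 × 2 = 120.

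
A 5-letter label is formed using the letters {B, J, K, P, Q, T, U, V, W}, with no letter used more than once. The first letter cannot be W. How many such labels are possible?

13440

The first letter has 9−1 = 8 choices (anything except W).
The remaining 4 letters are filled from the other 8 symbols without repetition: 8 × 7 × 6 × 5 = 1680.
Total: 8 × 1680 = 13440.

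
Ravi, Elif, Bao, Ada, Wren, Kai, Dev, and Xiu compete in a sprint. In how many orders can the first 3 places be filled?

This is an ordered selection of 3 from 8: P(8,3).
That gives 8 × 7 × 6 = 336.

336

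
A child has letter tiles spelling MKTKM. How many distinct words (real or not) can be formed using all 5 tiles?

Letter multiplicities in MKTKM: K×2, M×2, T×1.
So there are 5! / (2!·2!) = 30 distinguishable arrangements.

30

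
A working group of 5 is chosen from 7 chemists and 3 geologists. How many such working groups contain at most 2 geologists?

231

Split by how many geologists are chosen (0 through 2).
Sum: C(3,0)·C(7,5) + C(3,1)·C(7,4) + C(3,2)·C(7,3) = 21 + 105 + 105 = 231.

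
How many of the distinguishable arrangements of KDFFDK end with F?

30

With the last slot taken by F, it remains to arrange the other 5 letters (KDFDK).
Those 5 letters have D appearing twice and K appearing twice, giving (5)!/(2!·2!) = 30.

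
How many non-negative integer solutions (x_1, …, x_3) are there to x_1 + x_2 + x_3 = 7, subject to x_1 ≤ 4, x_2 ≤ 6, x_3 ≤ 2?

14

Ignoring the caps, the number of non-negative solutions to x_1+…+x_3 = 7 is C(9,2) = 36.
Subtract solutions that violate a single cap (substitute x_i' = x_i − (cap_i+1)): x_1 ≥ 5 gives C(4,2) = 6; x_2 ≥ 7 gives C(2,2) = 1; x_3 ≥ 3 gives C(6,2) = 15. Together 22.
No two caps can be exceeded simultaneously, so the pair terms are all 0.
By inclusion–exclusion the count is 36 − 22 + 0 = 14.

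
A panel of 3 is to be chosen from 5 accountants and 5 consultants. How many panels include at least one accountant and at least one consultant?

100

With no constraint there are C(10,3) = 120 possible selections.
Selections missing a whole group: no accountants → C(5,3) = 10; no consultants → C(5,3) = 10.
Both groups omitted at once is impossible, so 120 − 20 = 100.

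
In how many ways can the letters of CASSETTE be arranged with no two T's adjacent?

3780

Total arrangements of CASSETTE: 8!/(2!·2!·2!) = 5040.
If the two T's are adjacent, glue them into one block, leaving 7 items to arrange: (7)!/(2!·2!) = 1260 ways.
Hence 5040 − 1260 = 3780.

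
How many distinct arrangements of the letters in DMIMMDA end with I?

Fix I in the last position and arrange the remaining 6 letters.
Those 6 letters have D appearing twice and M appearing 3 times, giving (6)!/(3!·2!) = 60.

60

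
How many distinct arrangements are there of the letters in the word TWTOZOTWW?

The 9 letters of TWTOZOTWW have repeats: O appearing twice, T appearing 3 times, and W appearing 3 times.
So there are 9! / (3!·3!·2!) = 5040 distinguishable arrangements.

5040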